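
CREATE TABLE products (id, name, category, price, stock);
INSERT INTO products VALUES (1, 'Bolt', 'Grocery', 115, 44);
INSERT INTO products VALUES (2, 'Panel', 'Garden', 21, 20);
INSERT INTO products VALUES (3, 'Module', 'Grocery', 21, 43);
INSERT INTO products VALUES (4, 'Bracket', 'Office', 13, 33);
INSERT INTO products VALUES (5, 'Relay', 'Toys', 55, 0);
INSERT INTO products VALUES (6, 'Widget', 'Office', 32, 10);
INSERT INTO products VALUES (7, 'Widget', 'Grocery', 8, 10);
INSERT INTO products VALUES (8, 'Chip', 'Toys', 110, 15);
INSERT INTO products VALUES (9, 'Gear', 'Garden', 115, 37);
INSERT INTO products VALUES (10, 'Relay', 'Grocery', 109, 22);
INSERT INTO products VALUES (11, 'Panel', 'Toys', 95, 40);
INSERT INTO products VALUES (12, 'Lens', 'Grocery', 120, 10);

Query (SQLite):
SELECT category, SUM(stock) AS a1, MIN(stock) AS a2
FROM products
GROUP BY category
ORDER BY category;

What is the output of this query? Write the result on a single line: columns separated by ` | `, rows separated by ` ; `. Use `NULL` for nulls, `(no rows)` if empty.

Group products by category.
Per group compute: SUM(stock), MIN(stock).
  Garden: ids {2, 9} → SUM(stock)=57, MIN(stock)=20
  Grocery: ids {1, 3, 7, 10, 12} → SUM(stock)=129, MIN(stock)=10
  Office: ids {4, 6} → SUM(stock)=43, MIN(stock)=10
  Toys: ids {5, 8, 11} → SUM(stock)=55, MIN(stock)=0

Garden | 57 | 20 ; Grocery | 129 | 10 ; Office | 43 | 10 ; Toys | 55 | 0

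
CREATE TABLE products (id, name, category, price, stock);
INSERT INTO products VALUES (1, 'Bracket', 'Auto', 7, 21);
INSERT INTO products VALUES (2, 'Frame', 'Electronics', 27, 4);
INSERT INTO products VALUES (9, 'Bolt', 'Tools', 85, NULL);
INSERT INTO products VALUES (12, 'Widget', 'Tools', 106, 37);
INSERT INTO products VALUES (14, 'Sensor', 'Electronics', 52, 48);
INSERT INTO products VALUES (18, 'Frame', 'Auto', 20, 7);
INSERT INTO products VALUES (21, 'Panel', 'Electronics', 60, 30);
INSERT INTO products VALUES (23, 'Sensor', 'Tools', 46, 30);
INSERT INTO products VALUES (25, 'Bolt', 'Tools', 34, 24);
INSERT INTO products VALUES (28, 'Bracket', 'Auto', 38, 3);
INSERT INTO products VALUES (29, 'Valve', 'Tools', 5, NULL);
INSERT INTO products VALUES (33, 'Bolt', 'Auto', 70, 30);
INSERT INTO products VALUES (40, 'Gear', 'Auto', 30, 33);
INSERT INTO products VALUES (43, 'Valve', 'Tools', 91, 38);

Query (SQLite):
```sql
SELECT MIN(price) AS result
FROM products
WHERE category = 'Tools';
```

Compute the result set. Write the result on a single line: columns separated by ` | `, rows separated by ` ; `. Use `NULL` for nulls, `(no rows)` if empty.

Rows where category='Tools' → price values: [85, 106, 46, 34, 5, 91].
MIN of non-NULL values = 5.

5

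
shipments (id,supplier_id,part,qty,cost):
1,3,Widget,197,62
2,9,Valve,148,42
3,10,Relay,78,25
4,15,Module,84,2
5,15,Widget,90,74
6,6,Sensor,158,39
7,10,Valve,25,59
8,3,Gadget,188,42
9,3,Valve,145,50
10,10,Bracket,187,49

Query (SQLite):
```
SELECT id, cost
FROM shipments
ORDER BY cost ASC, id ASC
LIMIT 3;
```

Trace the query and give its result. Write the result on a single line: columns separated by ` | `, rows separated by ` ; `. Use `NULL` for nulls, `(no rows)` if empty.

4 | 2 ; 3 | 25 ; 6 | 39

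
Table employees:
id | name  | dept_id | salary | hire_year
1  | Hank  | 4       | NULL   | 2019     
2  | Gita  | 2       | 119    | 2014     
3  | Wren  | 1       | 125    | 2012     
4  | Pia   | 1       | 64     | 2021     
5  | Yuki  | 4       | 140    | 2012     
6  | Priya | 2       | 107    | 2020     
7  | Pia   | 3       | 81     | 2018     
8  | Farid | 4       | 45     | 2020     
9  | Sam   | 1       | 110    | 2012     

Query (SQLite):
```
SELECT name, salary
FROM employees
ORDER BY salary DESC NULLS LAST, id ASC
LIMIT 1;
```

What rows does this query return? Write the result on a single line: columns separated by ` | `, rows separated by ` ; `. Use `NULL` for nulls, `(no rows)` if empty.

Sort by salary desc, tiebreak id asc: (140, id=5), (125, id=3), (119, id=2), (110, id=9) …. Take first 1.
NULLS LAST: NULL salary rows go after all non-NULL rows (among themselves ordered by id asc).

Yuki | 140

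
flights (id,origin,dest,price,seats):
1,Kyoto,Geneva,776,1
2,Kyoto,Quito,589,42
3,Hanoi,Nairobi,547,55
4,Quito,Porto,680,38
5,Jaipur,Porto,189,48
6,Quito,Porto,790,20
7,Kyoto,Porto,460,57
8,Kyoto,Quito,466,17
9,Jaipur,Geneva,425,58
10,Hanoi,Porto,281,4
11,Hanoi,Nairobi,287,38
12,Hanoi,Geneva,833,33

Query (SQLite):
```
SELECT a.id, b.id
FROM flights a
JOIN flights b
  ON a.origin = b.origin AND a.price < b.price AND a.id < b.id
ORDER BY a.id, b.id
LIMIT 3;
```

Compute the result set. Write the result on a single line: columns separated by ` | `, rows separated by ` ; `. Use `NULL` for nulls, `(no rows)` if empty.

3 | 12 ; 4 | 6 ; 5 | 9

Pairs (a,b) with same origin, a.price < b.price, a.id < b.id.
origin groups: Hanoi:{3,10,11,12} Jaipur:{5,9} Kyoto:{1,2,7,8} Quito:{4,6}
Ordered by (a.id, b.id); first 3.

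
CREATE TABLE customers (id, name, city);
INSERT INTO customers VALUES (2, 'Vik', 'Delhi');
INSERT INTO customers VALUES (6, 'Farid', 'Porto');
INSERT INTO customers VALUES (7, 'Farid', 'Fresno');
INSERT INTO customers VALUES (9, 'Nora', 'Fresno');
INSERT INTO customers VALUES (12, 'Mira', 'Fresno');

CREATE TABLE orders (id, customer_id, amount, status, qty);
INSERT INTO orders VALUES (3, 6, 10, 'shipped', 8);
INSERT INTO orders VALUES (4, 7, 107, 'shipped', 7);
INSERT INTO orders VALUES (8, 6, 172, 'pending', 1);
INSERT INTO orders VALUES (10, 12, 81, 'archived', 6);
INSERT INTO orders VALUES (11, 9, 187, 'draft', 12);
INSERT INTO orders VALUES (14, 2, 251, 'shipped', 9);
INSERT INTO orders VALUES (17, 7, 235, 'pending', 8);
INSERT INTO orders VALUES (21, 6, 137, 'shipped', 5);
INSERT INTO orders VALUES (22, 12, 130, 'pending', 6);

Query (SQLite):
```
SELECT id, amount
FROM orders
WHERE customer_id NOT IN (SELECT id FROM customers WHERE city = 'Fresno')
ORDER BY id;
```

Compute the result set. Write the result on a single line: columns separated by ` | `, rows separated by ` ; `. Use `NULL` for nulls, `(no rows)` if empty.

Inner query: customers.id where city = 'Fresno'.
Outer: keep orders rows whose customer_id is not in that set.
Inner query → {7, 9, 12}

3 | 10 ; 8 | 172 ; 14 | 251 ; 21 | 137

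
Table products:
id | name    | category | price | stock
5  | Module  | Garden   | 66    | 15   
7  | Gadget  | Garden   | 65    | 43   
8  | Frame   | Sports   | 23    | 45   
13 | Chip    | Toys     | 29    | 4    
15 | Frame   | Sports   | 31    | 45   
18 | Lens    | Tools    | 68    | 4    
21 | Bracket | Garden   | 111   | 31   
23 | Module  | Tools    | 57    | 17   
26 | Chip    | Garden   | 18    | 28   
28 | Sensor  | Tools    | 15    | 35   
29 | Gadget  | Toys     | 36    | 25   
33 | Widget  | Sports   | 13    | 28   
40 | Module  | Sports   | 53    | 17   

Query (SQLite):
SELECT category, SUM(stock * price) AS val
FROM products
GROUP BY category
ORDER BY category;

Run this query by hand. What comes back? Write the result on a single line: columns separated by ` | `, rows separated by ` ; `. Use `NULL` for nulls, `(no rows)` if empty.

For each row compute stock * price.
Group by category; take SUM of the expression per group.
  Garden: ids {5, 7, 21, 26} → SUM(stock * price)=7730
  Sports: ids {8, 15, 33, 40} → SUM(stock * price)=3695
  Tools: ids {18, 23, 28} → SUM(stock * price)=1766
  Toys: ids {13, 29} → SUM(stock * price)=1016

Garden | 7730 ; Sports | 3695 ; Tools | 1766 ; Toys | 1016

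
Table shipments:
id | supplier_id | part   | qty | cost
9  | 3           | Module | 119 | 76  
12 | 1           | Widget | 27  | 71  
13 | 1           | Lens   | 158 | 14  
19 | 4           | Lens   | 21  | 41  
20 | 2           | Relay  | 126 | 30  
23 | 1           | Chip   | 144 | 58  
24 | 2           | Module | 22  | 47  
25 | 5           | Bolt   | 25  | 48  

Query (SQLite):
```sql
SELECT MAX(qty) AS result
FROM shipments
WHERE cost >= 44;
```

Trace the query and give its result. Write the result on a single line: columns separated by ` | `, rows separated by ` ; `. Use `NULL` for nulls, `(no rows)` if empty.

144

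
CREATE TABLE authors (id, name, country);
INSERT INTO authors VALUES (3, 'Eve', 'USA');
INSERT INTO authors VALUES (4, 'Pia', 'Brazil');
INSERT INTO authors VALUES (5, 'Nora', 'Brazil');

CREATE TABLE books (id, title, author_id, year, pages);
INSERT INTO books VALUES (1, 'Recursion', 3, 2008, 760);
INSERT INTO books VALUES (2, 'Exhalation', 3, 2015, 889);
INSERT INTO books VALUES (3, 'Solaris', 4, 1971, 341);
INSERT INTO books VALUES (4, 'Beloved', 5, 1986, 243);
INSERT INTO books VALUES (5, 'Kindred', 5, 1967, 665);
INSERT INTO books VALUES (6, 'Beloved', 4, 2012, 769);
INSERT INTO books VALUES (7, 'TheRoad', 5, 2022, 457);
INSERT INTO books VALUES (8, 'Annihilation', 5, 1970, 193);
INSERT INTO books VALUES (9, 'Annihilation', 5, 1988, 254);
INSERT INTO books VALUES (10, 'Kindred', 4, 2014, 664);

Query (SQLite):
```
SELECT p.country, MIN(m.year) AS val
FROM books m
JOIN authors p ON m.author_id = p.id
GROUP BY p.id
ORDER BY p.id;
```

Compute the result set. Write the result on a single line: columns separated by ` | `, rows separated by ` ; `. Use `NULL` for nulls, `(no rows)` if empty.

Join each books row to its authors via author_id.
Group joined rows by authors.id; compute MIN(m.year) per group.
  3: ids {1, 2} → MIN(m.year)=2008
  4: ids {3, 6, 10} → MIN(m.year)=1971
  5: ids {4, 5, 7, 8, 9} → MIN(m.year)=1967

USA | 2008 ; Brazil | 1971 ; Brazil | 1967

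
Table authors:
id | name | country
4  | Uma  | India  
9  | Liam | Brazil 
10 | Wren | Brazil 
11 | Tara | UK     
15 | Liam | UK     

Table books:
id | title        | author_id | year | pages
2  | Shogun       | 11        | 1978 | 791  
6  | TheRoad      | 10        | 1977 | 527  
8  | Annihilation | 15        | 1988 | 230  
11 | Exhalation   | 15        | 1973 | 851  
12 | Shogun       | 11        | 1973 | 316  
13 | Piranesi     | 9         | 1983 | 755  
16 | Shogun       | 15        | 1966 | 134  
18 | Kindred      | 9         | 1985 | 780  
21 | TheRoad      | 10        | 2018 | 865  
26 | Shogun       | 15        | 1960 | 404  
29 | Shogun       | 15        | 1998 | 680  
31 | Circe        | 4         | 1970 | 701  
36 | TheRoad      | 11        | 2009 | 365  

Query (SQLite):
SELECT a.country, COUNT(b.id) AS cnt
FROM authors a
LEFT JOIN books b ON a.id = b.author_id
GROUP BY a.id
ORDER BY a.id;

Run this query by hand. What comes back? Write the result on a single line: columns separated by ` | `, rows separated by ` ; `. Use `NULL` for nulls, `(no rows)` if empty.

India | 1 ; Brazil | 2 ; Brazil | 2 ; UK | 3 ; UK | 5

LEFT JOIN keeps every authors row; unmatched ones get NULL for books columns.
Group by authors.id and compute COUNT(b.id). COUNT(col) of an all-NULL group is 0.
  4: ids {31} → COUNT(b.id)=1
  9: ids {13, 18} → COUNT(b.id)=2
  10: ids {6, 21} → COUNT(b.id)=2
  11: ids {2, 12, 36} → COUNT(b.id)=3
  15: ids {8, 11, 16, 26, 29} → COUNT(b.id)=5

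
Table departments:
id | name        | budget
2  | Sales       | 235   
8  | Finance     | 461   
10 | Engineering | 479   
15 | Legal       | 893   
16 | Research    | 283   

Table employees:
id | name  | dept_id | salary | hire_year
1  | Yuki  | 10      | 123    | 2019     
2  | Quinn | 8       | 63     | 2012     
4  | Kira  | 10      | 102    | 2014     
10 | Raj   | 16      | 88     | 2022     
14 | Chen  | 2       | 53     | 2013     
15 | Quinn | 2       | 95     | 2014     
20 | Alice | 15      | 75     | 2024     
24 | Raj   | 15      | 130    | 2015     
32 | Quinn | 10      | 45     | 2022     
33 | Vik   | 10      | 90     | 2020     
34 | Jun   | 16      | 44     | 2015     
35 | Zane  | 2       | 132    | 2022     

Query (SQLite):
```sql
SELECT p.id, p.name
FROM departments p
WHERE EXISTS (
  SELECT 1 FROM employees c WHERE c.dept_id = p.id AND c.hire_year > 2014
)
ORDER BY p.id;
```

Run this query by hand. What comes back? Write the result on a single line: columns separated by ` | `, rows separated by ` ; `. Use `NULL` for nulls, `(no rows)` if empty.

For each departments row, check whether any employees with matching dept_id has hire_year > 2014.
Keep rows where that is true.

2 | Sales ; 10 | Engineering ; 15 | Legal ; 16 | Research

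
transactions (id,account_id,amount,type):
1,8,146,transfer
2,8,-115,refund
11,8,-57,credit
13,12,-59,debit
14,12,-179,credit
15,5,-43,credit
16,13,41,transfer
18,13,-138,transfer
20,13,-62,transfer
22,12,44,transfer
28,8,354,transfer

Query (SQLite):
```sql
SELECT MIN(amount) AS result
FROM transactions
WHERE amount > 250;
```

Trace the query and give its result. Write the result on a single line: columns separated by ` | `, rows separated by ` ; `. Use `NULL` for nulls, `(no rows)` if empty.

354

Rows where amount > 250 → amount values: [354].
MIN of non-NULL values = 354.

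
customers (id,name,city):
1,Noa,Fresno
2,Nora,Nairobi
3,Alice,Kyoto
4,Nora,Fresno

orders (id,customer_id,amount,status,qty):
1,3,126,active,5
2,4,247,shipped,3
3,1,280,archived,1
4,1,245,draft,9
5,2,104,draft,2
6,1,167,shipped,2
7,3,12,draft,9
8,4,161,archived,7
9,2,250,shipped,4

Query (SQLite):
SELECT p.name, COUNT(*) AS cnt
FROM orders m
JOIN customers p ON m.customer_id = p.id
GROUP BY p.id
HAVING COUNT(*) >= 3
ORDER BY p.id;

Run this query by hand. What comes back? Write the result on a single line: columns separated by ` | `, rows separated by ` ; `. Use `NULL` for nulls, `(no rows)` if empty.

Join each orders row to its customers via customer_id.
Group joined rows by customers.id; compute COUNT(*) per group.
HAVING: keep groups with count ≥ 3.
  1: ids {3, 4, 6} → COUNT(*)=3
  2: ids {5, 9} → COUNT(*)=2
  3: ids {1, 7} → COUNT(*)=2
  4: ids {2, 8} → COUNT(*)=2

Noa | 3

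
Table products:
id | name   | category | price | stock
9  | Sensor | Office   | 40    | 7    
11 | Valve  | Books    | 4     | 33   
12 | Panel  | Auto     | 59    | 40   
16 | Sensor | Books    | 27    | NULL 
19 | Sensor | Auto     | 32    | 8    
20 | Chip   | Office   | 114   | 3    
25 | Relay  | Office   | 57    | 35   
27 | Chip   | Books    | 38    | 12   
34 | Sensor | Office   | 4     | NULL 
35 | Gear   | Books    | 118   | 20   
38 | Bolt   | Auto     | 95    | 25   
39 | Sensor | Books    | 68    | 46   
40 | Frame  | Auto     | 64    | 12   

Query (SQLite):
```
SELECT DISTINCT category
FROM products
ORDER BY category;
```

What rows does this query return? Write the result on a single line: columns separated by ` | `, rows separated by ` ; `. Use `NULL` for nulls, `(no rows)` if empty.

Collect distinct category values from products.

Auto ; Books ; Office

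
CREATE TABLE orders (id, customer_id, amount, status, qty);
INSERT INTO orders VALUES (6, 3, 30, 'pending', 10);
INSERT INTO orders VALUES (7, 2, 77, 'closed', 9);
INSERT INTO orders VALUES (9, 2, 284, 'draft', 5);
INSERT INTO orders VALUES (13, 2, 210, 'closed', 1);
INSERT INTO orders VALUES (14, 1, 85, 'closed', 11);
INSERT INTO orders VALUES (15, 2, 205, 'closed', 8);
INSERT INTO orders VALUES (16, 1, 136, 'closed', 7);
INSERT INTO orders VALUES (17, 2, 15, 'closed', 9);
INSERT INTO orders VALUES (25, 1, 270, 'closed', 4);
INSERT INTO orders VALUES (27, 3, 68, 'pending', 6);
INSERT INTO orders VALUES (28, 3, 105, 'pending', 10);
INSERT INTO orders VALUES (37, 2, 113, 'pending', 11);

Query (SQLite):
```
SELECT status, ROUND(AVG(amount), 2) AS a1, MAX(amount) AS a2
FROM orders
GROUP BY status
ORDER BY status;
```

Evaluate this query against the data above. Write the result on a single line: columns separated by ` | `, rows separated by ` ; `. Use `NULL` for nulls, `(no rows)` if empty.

closed | 142.57 | 270 ; draft | 284 | 284 ; pending | 79 | 113

Group orders by status.
Per group compute: ROUND(AVG(amount), 2), MAX(amount).
  closed: ids {7, 13, 14, 15, 16, 17, 25} → ROUND(AVG(amount), 2)=142.57, MAX(amount)=270
  draft: ids {9} → ROUND(AVG(amount), 2)=284, MAX(amount)=284
  pending: ids {6, 27, 28, 37} → ROUND(AVG(amount), 2)=79, MAX(amount)=113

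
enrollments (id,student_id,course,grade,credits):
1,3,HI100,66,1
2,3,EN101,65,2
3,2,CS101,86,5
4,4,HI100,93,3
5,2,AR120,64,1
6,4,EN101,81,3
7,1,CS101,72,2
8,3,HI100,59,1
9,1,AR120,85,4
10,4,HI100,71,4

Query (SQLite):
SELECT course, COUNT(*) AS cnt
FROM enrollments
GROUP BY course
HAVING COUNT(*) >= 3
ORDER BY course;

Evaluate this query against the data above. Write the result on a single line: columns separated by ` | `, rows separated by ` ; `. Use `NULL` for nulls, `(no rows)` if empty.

HI100 | 4

Partition enrollments by course; compute COUNT(*) within each group.
HAVING: keep groups with count ≥ 3.
  AR120: ids {5, 9} → COUNT(*)=2
  CS101: ids {3, 7} → COUNT(*)=2
  EN101: ids {2, 6} → COUNT(*)=2
  HI100: ids {1, 4, 8, 10} → COUNT(*)=4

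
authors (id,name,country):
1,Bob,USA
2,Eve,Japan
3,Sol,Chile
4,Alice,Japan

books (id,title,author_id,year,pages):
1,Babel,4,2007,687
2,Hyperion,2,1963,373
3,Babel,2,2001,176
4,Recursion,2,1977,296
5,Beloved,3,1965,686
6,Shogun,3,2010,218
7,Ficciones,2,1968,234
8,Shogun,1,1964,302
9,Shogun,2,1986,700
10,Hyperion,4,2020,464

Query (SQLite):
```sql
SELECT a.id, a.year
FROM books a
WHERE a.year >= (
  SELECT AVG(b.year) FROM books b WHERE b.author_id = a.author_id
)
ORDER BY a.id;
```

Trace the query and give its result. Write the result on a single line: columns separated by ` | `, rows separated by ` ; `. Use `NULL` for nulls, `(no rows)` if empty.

3 | 2001 ; 6 | 2010 ; 8 | 1964 ; 9 | 1986 ; 10 | 2020

For each books row a, compute AVG(year) over rows sharing a.author_id.
Keep row a if a.year >= that per-group AVG.
  author_id=1: AVG(year) = 1964.0
  author_id=2: AVG(year) = 1979.0
  author_id=3: AVG(year) = 1987.5
  author_id=4: AVG(year) = 2013.5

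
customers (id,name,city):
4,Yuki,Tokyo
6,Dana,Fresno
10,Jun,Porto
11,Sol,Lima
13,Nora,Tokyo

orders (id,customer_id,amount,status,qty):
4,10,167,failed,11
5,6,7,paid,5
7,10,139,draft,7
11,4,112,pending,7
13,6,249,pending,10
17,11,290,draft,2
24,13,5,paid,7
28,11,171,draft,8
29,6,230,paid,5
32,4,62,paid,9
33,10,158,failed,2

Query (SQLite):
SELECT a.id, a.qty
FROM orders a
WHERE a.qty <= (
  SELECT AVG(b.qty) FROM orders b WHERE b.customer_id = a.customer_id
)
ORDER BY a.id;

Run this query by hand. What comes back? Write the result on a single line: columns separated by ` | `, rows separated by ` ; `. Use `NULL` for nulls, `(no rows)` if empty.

For each orders row a, compute AVG(qty) over rows sharing a.customer_id.
Keep row a if a.qty <= that per-group AVG.
  customer_id=4: AVG(qty) = 8.0
  customer_id=6: AVG(qty) = 6.666667
  customer_id=10: AVG(qty) = 6.666667
  customer_id=11: AVG(qty) = 5.0
  customer_id=13: AVG(qty) = 7.0

5 | 5 ; 11 | 7 ; 17 | 2 ; 24 | 7 ; 29 | 5 ; 33 | 2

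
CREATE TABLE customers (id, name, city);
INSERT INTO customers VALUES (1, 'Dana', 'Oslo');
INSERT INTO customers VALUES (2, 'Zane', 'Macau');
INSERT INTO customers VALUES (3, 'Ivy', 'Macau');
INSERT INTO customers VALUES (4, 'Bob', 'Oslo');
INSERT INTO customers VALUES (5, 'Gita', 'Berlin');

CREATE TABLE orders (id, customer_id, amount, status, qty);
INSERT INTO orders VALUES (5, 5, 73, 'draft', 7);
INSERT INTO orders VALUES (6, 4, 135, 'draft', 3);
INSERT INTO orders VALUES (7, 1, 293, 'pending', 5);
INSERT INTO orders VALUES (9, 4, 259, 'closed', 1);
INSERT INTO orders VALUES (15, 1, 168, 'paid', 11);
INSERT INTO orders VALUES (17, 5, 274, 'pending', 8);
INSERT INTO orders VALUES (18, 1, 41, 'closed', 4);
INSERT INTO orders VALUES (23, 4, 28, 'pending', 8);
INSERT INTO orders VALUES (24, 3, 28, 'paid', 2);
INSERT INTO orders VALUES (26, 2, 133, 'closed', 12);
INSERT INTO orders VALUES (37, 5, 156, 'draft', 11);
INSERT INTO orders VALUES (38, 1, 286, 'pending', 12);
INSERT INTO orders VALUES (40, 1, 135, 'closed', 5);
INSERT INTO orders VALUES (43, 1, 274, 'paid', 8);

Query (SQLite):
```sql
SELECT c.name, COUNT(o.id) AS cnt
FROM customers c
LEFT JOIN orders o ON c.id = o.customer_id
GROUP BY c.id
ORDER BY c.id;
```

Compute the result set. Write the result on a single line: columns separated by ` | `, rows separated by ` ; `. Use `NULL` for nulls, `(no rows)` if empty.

LEFT JOIN keeps every customers row; unmatched ones get NULL for orders columns.
Group by customers.id and compute COUNT(o.id). COUNT(col) of an all-NULL group is 0.
  1: ids {7, 15, 18, 38, 40, 43} → COUNT(o.id)=6
  2: ids {26} → COUNT(o.id)=1
  3: ids {24} → COUNT(o.id)=1
  4: ids {6, 9, 23} → COUNT(o.id)=3
  5: ids {5, 17, 37} → COUNT(o.id)=3

Dana | 6 ; Zane | 1 ; Ivy | 1 ; Bob | 3 ; Gita | 3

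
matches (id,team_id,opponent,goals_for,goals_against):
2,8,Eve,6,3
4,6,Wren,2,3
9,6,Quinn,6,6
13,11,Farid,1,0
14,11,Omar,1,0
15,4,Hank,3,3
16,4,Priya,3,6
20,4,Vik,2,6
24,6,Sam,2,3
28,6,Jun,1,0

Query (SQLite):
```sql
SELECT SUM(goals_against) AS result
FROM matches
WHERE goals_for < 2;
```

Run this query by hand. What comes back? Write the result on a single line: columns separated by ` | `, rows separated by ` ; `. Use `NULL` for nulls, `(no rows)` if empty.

Rows where goals_for < 2 → goals_against values: [0, 0, 0].
SUM of non-NULL values = 0.

0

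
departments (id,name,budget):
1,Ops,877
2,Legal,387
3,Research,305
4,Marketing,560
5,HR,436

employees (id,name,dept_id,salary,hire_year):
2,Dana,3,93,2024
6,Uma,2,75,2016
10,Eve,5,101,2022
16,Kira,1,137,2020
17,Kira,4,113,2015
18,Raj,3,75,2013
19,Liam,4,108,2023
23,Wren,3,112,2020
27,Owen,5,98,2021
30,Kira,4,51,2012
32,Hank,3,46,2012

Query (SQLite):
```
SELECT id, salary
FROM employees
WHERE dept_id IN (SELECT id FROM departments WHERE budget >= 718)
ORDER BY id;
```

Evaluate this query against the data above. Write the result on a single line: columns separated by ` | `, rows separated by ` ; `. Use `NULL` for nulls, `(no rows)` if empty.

Inner query: departments.id where budget >= 718.
Outer: keep employees rows whose dept_id is in that set.
Inner query → {1}

16 | 137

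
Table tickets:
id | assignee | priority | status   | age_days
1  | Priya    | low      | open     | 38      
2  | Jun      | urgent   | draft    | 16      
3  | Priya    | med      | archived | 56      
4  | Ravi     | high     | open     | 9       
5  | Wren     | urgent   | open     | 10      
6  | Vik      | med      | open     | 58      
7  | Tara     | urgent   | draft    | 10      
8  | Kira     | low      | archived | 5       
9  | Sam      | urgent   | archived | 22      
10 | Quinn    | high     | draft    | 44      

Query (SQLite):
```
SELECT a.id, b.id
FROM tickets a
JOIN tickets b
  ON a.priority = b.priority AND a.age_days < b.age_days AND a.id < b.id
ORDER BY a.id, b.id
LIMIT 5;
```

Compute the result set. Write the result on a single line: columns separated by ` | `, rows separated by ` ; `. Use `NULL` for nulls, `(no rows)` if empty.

2 | 9 ; 3 | 6 ; 4 | 10 ; 5 | 9 ; 7 | 9

Pairs (a,b) with same priority, a.age_days < b.age_days, a.id < b.id.
priority groups: high:{4,10} low:{1,8} med:{3,6} urgent:{2,5,7,9}
Ordered by (a.id, b.id); first 5.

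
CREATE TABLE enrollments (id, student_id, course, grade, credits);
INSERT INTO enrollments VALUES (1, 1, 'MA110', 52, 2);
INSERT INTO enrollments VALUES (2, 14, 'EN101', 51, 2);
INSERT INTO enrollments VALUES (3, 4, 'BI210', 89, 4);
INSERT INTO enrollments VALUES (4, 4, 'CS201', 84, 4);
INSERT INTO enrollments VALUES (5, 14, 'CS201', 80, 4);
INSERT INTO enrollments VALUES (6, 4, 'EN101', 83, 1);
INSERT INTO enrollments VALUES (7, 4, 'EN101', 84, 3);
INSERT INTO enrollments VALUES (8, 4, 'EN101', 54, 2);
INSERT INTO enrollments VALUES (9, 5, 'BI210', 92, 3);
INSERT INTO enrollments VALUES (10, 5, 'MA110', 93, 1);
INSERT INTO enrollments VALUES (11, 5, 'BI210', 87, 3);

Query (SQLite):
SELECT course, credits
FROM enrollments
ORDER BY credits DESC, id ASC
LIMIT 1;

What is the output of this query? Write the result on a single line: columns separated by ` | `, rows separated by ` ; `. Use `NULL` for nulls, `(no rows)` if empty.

Sort by credits desc, tiebreak id asc: (4, id=3), (4, id=4), (4, id=5), (3, id=7) …. Take first 1.

BI210 | 4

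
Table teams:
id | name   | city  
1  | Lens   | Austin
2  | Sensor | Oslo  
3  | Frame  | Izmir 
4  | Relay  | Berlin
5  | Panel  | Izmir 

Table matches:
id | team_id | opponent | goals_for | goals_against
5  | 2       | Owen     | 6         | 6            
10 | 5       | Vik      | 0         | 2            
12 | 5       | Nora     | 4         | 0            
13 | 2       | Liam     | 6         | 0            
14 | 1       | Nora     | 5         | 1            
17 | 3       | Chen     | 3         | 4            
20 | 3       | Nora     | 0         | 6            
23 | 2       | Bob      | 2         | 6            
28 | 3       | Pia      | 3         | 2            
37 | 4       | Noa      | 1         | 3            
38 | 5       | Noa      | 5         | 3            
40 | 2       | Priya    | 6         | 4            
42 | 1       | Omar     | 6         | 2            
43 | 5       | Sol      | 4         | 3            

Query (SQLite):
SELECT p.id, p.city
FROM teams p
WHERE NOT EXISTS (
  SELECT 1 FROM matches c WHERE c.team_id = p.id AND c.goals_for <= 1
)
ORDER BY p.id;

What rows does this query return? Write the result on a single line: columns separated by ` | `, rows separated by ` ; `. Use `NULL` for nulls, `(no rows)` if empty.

1 | Austin ; 2 | Oslo

For each teams row, check whether any matches with matching team_id has goals_for <= 1.
Keep rows where that is false.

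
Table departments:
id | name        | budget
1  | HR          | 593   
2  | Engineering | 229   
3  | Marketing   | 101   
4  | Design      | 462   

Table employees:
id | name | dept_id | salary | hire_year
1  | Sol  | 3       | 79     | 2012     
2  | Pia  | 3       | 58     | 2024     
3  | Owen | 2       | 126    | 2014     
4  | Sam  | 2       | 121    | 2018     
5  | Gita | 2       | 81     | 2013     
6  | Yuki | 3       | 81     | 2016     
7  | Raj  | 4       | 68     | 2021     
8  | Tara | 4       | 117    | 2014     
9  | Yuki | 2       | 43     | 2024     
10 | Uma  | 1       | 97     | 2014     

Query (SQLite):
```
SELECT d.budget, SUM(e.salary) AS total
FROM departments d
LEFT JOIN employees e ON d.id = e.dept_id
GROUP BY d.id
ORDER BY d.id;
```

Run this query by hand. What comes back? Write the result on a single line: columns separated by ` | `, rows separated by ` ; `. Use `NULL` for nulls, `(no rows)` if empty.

LEFT JOIN keeps every departments row; unmatched ones get NULL for employees columns.
Group by departments.id and compute SUM(e.salary). SUM over an all-NULL group is NULL.
  1: ids {10} → SUM(e.salary)=97
  2: ids {3, 4, 5, 9} → SUM(e.salary)=371
  3: ids {1, 2, 6} → SUM(e.salary)=218
  4: ids {7, 8} → SUM(e.salary)=185

593 | 97 ; 229 | 371 ; 101 | 218 ; 462 | 185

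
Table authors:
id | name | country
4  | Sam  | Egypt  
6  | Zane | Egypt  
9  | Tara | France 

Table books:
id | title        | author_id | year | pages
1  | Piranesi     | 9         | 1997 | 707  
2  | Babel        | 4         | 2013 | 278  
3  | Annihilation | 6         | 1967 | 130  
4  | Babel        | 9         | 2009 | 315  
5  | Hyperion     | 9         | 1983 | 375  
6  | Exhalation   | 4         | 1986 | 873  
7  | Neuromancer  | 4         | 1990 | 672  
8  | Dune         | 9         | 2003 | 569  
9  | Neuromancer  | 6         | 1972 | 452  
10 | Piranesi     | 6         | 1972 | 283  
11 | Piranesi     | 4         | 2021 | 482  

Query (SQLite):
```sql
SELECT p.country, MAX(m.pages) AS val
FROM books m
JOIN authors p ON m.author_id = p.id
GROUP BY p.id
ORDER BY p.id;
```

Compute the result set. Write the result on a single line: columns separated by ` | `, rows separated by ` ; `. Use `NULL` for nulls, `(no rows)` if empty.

Egypt | 873 ; Egypt | 452 ; France | 707

Join each books row to its authors via author_id.
Group joined rows by authors.id; compute MAX(m.pages) per group.
  4: ids {2, 6, 7, 11} → MAX(m.pages)=873
  6: ids {3, 9, 10} → MAX(m.pages)=452
  9: ids {1, 4, 5, 8} → MAX(m.pages)=707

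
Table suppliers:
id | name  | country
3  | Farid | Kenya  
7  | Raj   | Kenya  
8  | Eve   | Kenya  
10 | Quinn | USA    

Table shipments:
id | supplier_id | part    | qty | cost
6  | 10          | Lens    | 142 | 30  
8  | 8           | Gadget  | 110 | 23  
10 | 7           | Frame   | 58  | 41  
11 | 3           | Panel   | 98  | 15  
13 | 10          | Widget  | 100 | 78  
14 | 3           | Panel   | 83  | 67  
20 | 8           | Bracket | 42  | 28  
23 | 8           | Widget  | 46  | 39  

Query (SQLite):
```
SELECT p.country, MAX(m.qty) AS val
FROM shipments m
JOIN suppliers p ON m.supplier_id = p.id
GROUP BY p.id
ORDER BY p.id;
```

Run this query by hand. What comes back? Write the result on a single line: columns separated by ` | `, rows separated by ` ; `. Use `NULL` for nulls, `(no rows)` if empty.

Kenya | 98 ; Kenya | 58 ; Kenya | 110 ; USA | 142

Join each shipments row to its suppliers via supplier_id.
Group joined rows by suppliers.id; compute MAX(m.qty) per group.
  3: ids {11, 14} → MAX(m.qty)=98
  7: ids {10} → MAX(m.qty)=58
  8: ids {8, 20, 23} → MAX(m.qty)=110
  10: ids {6, 13} → MAX(m.qty)=142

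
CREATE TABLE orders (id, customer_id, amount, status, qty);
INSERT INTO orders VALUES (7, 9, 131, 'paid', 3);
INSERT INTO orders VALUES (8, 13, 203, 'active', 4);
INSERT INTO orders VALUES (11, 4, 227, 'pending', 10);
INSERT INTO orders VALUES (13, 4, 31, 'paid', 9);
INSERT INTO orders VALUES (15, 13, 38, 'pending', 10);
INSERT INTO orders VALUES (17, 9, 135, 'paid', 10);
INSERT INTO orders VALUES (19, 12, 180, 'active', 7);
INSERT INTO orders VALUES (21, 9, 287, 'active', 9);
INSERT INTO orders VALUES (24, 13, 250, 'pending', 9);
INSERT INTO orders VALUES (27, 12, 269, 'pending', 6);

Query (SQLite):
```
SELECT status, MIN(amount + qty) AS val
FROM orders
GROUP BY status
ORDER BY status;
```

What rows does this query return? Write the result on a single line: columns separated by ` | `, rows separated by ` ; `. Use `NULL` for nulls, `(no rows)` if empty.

For each row compute amount + qty.
Group by status; take MIN of the expression per group.
  active: ids {8, 19, 21} → MIN(amount + qty)=187
  paid: ids {7, 13, 17} → MIN(amount + qty)=40
  pending: ids {11, 15, 24, 27} → MIN(amount + qty)=48

active | 187 ; paid | 40 ; pending | 48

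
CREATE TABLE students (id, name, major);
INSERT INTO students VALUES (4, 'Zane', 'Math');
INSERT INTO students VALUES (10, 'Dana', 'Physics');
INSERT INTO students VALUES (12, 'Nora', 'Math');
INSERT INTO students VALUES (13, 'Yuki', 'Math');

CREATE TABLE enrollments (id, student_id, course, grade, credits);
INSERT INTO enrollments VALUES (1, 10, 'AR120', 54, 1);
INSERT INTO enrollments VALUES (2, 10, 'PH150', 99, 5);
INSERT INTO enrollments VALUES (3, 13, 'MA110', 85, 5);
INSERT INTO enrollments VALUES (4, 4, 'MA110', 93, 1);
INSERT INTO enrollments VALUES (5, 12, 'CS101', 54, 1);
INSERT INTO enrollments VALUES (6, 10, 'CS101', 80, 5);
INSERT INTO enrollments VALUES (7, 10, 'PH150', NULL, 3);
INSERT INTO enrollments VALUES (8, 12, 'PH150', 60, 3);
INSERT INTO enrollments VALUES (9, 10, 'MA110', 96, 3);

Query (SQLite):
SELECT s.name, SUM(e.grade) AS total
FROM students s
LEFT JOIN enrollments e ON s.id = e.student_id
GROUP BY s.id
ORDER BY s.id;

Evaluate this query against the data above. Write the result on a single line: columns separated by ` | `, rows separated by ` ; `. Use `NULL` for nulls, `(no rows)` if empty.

Zane | 93 ; Dana | 329 ; Nora | 114 ; Yuki | 85

LEFT JOIN keeps every students row; unmatched ones get NULL for enrollments columns.
Group by students.id and compute SUM(e.grade). SUM over an all-NULL group is NULL.
  4: ids {4} → SUM(e.grade)=93
  10: ids {1, 2, 6, 7, 9} → SUM(e.grade)=329
  12: ids {5, 8} → SUM(e.grade)=114
  13: ids {3} → SUM(e.grade)=85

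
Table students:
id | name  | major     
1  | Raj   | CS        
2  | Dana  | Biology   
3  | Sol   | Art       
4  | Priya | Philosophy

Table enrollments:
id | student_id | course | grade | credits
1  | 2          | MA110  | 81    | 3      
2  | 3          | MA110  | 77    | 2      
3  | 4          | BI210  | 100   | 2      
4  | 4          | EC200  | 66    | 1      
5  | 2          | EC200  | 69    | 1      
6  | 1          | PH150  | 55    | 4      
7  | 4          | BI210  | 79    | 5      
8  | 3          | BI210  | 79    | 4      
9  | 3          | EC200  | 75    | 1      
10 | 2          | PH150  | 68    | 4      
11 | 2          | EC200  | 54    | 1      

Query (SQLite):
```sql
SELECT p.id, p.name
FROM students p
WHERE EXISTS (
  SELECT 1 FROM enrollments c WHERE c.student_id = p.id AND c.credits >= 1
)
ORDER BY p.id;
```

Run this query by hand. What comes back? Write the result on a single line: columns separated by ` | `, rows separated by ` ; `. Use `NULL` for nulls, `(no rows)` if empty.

1 | Raj ; 2 | Dana ; 3 | Sol ; 4 | Priya

For each students row, check whether any enrollments with matching student_id has credits >= 1.
Keep rows where that is true.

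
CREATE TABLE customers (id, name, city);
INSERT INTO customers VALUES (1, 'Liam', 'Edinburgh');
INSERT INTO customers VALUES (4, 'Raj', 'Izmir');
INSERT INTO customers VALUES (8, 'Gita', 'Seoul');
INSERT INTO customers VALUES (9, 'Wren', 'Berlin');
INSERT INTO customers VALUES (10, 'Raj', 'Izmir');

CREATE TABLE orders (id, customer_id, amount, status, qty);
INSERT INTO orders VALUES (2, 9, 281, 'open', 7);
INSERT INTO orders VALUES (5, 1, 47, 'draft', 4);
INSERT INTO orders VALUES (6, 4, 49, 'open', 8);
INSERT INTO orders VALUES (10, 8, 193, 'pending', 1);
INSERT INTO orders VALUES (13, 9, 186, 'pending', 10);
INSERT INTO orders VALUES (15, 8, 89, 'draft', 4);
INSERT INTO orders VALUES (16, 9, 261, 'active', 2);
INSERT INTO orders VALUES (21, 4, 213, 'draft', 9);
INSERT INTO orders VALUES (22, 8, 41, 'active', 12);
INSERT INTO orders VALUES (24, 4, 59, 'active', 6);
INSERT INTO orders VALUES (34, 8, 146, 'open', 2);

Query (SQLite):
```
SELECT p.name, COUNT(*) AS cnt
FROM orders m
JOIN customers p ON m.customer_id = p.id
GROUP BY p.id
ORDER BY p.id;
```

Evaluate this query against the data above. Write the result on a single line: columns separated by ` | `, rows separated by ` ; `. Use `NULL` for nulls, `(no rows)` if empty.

Join each orders row to its customers via customer_id.
Group joined rows by customers.id; compute COUNT(*) per group.
  1: ids {5} → COUNT(*)=1
  4: ids {6, 21, 24} → COUNT(*)=3
  8: ids {10, 15, 22, 34} → COUNT(*)=4
  9: ids {2, 13, 16} → COUNT(*)=3

Liam | 1 ; Raj | 3 ; Gita | 4 ; Wren | 3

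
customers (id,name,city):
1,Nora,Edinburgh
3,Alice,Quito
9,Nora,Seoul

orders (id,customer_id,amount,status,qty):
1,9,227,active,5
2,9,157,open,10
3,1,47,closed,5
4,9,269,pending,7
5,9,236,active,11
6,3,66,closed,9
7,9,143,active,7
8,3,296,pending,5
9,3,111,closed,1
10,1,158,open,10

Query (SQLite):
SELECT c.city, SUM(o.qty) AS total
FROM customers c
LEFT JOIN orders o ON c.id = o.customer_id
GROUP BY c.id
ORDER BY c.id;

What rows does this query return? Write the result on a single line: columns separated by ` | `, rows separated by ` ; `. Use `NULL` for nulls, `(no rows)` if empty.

LEFT JOIN keeps every customers row; unmatched ones get NULL for orders columns.
Group by customers.id and compute SUM(o.qty). SUM over an all-NULL group is NULL.
  1: ids {3, 10} → SUM(o.qty)=15
  3: ids {6, 8, 9} → SUM(o.qty)=15
  9: ids {1, 2, 4, 5, 7} → SUM(o.qty)=40

Edinburgh | 15 ; Quito | 15 ; Seoul | 40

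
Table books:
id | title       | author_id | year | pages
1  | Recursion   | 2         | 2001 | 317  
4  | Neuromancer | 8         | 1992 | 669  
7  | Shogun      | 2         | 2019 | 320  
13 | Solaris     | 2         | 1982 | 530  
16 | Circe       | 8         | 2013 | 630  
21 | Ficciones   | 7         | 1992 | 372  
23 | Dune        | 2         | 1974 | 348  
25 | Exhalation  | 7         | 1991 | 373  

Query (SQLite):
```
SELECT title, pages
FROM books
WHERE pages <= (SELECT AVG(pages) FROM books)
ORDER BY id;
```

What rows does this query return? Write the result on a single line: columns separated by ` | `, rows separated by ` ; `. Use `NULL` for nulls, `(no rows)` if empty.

Scalar subquery: AVG(pages) over all books rows = 444.875.
Keep rows where pages <= that value.

Recursion | 317 ; Shogun | 320 ; Ficciones | 372 ; Dune | 348 ; Exhalation | 373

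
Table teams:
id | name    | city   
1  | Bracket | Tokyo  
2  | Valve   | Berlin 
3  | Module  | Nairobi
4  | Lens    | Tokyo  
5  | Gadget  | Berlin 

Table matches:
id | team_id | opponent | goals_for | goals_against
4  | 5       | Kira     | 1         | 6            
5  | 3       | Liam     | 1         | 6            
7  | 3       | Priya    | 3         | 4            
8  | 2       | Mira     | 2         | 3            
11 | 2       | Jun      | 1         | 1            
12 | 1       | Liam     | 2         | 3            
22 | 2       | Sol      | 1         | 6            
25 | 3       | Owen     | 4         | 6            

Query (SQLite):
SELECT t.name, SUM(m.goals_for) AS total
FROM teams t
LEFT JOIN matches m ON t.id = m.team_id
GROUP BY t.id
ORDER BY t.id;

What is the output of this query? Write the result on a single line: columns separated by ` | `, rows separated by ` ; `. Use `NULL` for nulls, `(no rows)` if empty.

LEFT JOIN keeps every teams row; unmatched ones get NULL for matches columns.
Group by teams.id and compute SUM(m.goals_for). SUM over an all-NULL group is NULL.
  1: ids {12} → SUM(m.goals_for)=2
  2: ids {8, 11, 22} → SUM(m.goals_for)=4
  3: ids {5, 7, 25} → SUM(m.goals_for)=8
  4: ids {—} → SUM(m.goals_for)=NULL
  5: ids {4} → SUM(m.goals_for)=1

Bracket | 2 ; Valve | 4 ; Module | 8 ; Lens | NULL ; Gadget | 1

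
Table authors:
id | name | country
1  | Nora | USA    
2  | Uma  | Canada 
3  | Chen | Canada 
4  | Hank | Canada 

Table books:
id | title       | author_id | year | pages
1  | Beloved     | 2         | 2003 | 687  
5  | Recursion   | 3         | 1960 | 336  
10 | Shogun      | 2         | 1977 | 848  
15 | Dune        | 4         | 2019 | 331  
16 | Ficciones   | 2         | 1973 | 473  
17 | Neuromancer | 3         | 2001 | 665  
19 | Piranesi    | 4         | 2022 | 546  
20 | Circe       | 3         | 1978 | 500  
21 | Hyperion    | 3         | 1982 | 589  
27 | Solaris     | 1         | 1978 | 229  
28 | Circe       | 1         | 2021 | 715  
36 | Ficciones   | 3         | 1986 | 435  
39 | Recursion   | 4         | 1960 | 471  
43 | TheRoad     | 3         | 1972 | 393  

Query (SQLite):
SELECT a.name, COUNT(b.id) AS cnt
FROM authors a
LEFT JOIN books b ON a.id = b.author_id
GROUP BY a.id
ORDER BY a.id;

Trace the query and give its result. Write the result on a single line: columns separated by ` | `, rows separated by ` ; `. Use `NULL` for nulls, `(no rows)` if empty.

Nora | 2 ; Uma | 3 ; Chen | 6 ; Hank | 3

LEFT JOIN keeps every authors row; unmatched ones get NULL for books columns.
Group by authors.id and compute COUNT(b.id). COUNT(col) of an all-NULL group is 0.
  1: ids {27, 28} → COUNT(b.id)=2
  2: ids {1, 10, 16} → COUNT(b.id)=3
  3: ids {5, 17, 20, 21, 36, 43} → COUNT(b.id)=6
  4: ids {15, 19, 39} → COUNT(b.id)=3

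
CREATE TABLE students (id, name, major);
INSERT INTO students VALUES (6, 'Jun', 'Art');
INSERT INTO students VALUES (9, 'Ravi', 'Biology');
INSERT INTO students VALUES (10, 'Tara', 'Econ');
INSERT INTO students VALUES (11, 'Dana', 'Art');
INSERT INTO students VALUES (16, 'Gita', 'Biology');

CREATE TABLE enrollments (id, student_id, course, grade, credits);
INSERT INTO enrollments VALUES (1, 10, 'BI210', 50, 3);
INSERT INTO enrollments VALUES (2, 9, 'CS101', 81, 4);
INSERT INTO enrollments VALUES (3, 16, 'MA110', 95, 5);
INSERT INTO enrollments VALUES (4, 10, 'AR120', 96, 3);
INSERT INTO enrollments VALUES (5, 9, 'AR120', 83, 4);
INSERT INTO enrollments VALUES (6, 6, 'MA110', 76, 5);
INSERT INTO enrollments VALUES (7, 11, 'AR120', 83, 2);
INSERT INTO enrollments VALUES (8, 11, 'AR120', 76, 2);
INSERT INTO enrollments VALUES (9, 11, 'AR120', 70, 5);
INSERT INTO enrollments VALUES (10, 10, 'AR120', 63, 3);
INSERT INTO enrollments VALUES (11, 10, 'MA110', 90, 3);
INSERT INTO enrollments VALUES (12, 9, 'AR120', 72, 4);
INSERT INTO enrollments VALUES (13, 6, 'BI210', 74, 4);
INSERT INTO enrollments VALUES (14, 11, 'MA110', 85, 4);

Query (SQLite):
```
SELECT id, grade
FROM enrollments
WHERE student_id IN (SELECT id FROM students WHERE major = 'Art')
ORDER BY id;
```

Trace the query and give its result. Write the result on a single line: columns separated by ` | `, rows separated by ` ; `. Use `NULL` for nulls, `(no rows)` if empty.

6 | 76 ; 7 | 83 ; 8 | 76 ; 9 | 70 ; 13 | 74 ; 14 | 85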